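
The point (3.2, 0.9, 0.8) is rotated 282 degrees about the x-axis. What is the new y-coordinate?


Rotation about x-axis: y' = y*cos(theta) - z*sin(theta)
= 0.9 * 0.2079 - 0.8 * -0.9781
= 0.9696


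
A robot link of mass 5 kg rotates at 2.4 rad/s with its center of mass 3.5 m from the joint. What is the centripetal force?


F = m * omega^2 * r
= 5 * 2.4^2 * 3.5
= 5 * 5.76 * 3.5
= 100.8 N


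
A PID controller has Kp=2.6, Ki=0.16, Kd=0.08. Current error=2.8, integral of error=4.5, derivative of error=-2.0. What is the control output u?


u = Kp*e + Ki*int(e) + Kd*de/dt
= 2.6*2.8 + 0.16*4.5 + 0.08*(-2.0)
= 7.28 + 0.72 + -0.16
= 7.84


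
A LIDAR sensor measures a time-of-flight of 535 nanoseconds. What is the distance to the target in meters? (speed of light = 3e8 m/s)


tof = 535 ns = 5.35e-07 s
dist = c * tof / 2
= 3e8 * 5.35e-07 / 2
= 80.25 m


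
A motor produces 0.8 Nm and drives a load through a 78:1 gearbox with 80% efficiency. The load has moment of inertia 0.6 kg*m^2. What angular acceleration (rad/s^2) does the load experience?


tau_out = tau_motor * N * eta
= 0.8 * 78 * 0.8 = 49.92 Nm
alpha = tau_out / I = 49.92 / 0.6
= 83.2 rad/s^2


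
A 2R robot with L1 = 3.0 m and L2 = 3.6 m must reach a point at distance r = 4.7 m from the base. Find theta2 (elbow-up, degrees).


cos(theta2) = (r^2 - L1^2 - L2^2) / (2*L1*L2)
cos(theta2) = (22.09 - 9.0 - 12.96) / 21.6
cos(theta2) = 0.006019
theta2 = 89.6552 degrees


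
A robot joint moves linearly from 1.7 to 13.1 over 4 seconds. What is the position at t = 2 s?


s = t/T = 2/4 = 0.5
p(t) = p0 + (pf-p0)*s
= 1.7 + (13.1 - 1.7) * 0.5
= 7.4


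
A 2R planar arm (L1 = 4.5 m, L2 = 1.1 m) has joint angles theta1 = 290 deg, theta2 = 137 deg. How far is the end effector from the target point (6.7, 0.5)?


End effector via forward kinematics:
x = L1*cos(t1) + L2*cos(t1+t2) = 1.9689
y = L1*sin(t1) + L2*sin(t1+t2) = -3.2161
Distance to target:
d = sqrt((6.7 - 1.9689)^2 + (0.5 - -3.2161)^2)
= sqrt(22.3834 + 13.8091)
= 6.016 m


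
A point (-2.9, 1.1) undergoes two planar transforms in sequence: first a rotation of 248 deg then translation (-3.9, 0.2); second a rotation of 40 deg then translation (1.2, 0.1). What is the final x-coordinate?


After transform 1:
x1 = cos(248)*-2.9 - sin(248)*1.1 + -3.9 = -1.7937
y1 = sin(248)*-2.9 + cos(248)*1.1 + 0.2 = 2.4768
After transform 2:
x2 = cos(40)*-1.7937 - sin(40)*2.4768 + 1.2
= -1.7661


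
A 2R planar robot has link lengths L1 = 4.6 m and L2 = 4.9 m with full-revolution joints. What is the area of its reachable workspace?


r_max = L1 + L2 = 9.5 m
r_min = |L1 - L2| = 0.3 m
Area = pi*(r_max^2 - r_min^2)
= pi*(90.25 - 0.09)
= pi * 90.16
= 283.246 m^2


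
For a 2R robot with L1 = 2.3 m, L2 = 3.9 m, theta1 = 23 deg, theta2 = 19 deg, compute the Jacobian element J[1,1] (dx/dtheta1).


J[1,1] = -L1*sin(t1) - L2*sin(t1+t2)
= -2.3*sin(23) - 3.9*sin(42)
= -3.5083


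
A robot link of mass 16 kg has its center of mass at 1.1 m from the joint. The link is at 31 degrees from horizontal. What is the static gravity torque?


tau = m*g*L*cos(angle)
= 16 * 9.81 * 1.1 * cos(31 deg)
= 16 * 9.81 * 1.1 * 0.8572
= 147.9951 Nm


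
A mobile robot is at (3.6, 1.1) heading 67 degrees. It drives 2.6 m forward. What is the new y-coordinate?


y_new = y0 + d*sin(theta)
= 1.1 + 2.6*sin(67)
= 1.1 + 2.3933
= 3.4933


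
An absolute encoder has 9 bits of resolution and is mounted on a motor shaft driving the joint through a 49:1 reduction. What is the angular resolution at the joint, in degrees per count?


counts = 2^9 = 512
effective counts at joint = 512 * 49 = 25088
resolution = 360 / 25088
= 0.0143 deg/count


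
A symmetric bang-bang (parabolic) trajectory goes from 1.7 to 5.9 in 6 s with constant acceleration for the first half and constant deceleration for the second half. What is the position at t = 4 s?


Symmetric rest-to-rest: each phase covers (pf-p0)/2 in time T/2. 0.5*a*(T/2)^2 = (pf-p0)/2 => a = 4*(pf-p0)/T^2
a = 4*(5.9-1.7)/6^2 = 0.4667
t = 4 is in the deceleration phase (t > T/2).
p = pf - 0.5*a*(T-t)^2 = 5.9 - 0.5*0.4667*2^2
= 4.9667


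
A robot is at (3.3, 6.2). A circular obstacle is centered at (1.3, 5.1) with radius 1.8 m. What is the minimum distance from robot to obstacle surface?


center_dist = sqrt((3.3-1.3)^2 + (6.2-5.1)^2)
= sqrt(4.0 + 1.21)
= 2.2825
min_dist = center_dist - radius = 2.2825 - 1.8 = 0.4825 m


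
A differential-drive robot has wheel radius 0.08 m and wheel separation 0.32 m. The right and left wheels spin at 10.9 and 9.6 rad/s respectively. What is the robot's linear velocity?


vR = r*wR = 0.08*10.9 = 0.872 m/s
vL = r*wL = 0.08*9.6 = 0.768 m/s
v = (vR+vL)/2 = 0.82 m/s
omega = (vR-vL)/L = 0.325 rad/s
linear velocity = 0.82 m/s


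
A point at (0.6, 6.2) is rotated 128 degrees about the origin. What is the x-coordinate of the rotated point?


x' = x*cos(theta) - y*sin(theta)
cos(128 deg) = -0.6157, sin(128 deg) = 0.788
x' = 0.6 * -0.6157 - 6.2 * 0.788
= -0.3694 - 4.8857
= -5.2551


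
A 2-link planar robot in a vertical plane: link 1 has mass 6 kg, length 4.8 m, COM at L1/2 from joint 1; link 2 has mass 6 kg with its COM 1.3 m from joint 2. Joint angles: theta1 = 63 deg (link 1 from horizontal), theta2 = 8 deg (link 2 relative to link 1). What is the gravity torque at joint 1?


Horizontal distance from joint 1 to link-1 COM:
  x_c1 = (L1/2)*cos(t1) = 2.4 * 0.454 = 1.0896 m
Horizontal distance from joint 1 to link-2 COM:
  x_c2 = L1*cos(t1) + Lc2*cos(t1+t2)
       = 4.8*0.454 + 1.3*0.3256 = 2.6024 m
tau1 = m1*g*x_c1 + m2*g*x_c2
     = 6*9.81*1.0896 + 6*9.81*2.6024
     = 64.1325 + 153.1769
     = 217.3094 Nm


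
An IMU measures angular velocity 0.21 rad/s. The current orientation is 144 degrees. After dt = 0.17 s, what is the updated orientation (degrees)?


delta_theta = w * dt = 0.21 * 0.17 = 0.0357 rad
= 2.0455 deg
theta_new = 144 + 2.0455 = 146.0455 deg


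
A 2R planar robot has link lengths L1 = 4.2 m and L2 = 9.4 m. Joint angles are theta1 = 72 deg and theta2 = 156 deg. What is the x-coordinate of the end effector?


Convert angles to radians: theta1 = 1.2566, theta2 = 2.7227
x = L1*cos(theta1) + L2*cos(theta1+theta2)
x = 1.2979 + -6.2898
x = -4.992


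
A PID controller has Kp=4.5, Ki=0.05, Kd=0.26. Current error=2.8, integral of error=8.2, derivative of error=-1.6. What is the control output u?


u = Kp*e + Ki*int(e) + Kd*de/dt
= 4.5*2.8 + 0.05*8.2 + 0.26*(-1.6)
= 12.6 + 0.41 + -0.416
= 12.594


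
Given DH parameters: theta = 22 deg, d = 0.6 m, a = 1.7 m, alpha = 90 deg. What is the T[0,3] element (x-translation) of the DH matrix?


T[0,3] = a * cos(theta)
= 1.7 * cos(22 deg)
= 1.7 * 0.9272
= 1.5762


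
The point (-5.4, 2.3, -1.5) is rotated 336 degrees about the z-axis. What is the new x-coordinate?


Rotation about z-axis: x' = x*cos(theta) - y*sin(theta)
= -5.4 * 0.9135 - 2.3 * -0.4067
= -3.9977


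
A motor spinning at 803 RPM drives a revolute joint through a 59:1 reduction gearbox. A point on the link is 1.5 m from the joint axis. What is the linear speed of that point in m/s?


omega_motor = 803 * 2*pi/60 = 84.09 rad/s
omega_joint = omega_motor / 59 = 1.4253 rad/s
v = omega_joint * r = 1.4253 * 1.5
= 2.1379 m/s


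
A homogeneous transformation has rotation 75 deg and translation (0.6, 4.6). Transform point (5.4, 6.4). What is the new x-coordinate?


x' = cos(theta)*px - sin(theta)*py + tx
= 0.2588*5.4 - 0.9659*6.4 + 0.6
= -4.1843


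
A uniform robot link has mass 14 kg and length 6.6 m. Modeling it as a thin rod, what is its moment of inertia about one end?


I = (1/3) * m * L^2
= (1/3) * 14 * 6.6^2
= 0.333333 * 14 * 43.56
= 203.28 kg*m^2


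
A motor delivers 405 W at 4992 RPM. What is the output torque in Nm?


omega = 4992 * 2*pi/60 = 522.761 rad/s
tau = P / omega = 405 / 522.761
= 0.7747 Nm


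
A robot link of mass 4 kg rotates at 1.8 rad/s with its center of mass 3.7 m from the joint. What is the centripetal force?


F = m * omega^2 * r
= 4 * 1.8^2 * 3.7
= 4 * 3.24 * 3.7
= 47.952 N


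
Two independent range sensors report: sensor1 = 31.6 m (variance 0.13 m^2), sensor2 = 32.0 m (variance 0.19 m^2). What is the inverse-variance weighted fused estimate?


w1 = (1/var1) / (1/var1 + 1/var2)
   = 7.6923 / (7.6923 + 5.2632) = 0.5938
w2 = 1 - w1 = 0.4062
fused = w1*s1 + w2*s2 = 18.7625 + 13.0
= 31.7625 m


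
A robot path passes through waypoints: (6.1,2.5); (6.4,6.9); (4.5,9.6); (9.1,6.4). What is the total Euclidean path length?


Segment lengths:
  seg1 = sqrt((0.3)^2 + (4.4)^2) = 4.4102
  seg2 = sqrt((-1.9)^2 + (2.7)^2) = 3.3015
  seg3 = sqrt((4.6)^2 + (-3.2)^2) = 5.6036
Total = 13.3153


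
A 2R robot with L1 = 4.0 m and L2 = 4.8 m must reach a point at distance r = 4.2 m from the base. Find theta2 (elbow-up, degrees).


cos(theta2) = (r^2 - L1^2 - L2^2) / (2*L1*L2)
cos(theta2) = (17.64 - 16.0 - 23.04) / 38.4
cos(theta2) = -0.557292
theta2 = 123.8687 degrees


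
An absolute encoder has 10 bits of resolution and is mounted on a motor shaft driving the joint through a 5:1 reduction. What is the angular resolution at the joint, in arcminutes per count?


counts = 2^10 = 1024
effective counts at joint = 1024 * 5 = 5120
resolution = 360*60 / 5120
= 4.2188 arcmin/count


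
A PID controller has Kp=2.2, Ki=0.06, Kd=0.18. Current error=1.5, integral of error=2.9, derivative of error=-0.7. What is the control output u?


u = Kp*e + Ki*int(e) + Kd*de/dt
= 2.2*1.5 + 0.06*2.9 + 0.18*(-0.7)
= 3.3 + 0.174 + -0.126
= 3.348


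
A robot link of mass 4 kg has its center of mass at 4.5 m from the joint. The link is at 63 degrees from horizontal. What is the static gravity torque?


tau = m*g*L*cos(angle)
= 4 * 9.81 * 4.5 * cos(63 deg)
= 4 * 9.81 * 4.5 * 0.454
= 80.1656 Nm


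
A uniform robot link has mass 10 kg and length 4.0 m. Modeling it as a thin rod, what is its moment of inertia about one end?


I = (1/3) * m * L^2
= (1/3) * 10 * 4.0^2
= 0.333333 * 10 * 16.0
= 53.3333 kg*m^2


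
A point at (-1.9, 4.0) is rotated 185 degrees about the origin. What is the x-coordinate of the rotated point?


x' = x*cos(theta) - y*sin(theta)
cos(185 deg) = -0.9962, sin(185 deg) = -0.0872
x' = -1.9 * -0.9962 - 4.0 * -0.0872
= 1.8928 - -0.3486
= 2.2414


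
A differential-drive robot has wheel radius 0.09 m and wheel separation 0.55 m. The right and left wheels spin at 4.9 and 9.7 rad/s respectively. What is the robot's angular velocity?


vR = r*wR = 0.09*4.9 = 0.441 m/s
vL = r*wL = 0.09*9.7 = 0.873 m/s
v = (vR+vL)/2 = 0.657 m/s
omega = (vR-vL)/L = -0.7855 rad/s
angular velocity = -0.7855 rad/s


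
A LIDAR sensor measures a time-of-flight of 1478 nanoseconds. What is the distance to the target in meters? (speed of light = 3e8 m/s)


tof = 1478 ns = 1.478e-06 s
dist = c * tof / 2
= 3e8 * 1.478e-06 / 2
= 221.7 m


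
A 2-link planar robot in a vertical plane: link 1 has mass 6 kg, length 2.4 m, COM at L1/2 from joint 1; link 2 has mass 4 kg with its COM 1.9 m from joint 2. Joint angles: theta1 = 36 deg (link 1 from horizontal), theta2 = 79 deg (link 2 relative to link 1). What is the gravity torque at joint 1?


Horizontal distance from joint 1 to link-1 COM:
  x_c1 = (L1/2)*cos(t1) = 1.2 * 0.809 = 0.9708 m
Horizontal distance from joint 1 to link-2 COM:
  x_c2 = L1*cos(t1) + Lc2*cos(t1+t2)
       = 2.4*0.809 + 1.9*-0.4226 = 1.1387 m
tau1 = m1*g*x_c1 + m2*g*x_c2
     = 6*9.81*0.9708 + 4*9.81*1.1387
     = 57.1425 + 44.6813
     = 101.8237 Nm


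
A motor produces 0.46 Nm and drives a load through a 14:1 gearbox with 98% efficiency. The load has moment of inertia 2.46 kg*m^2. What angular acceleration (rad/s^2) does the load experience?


tau_out = tau_motor * N * eta
= 0.46 * 14 * 0.98 = 6.3112 Nm
alpha = tau_out / I = 6.3112 / 2.46
= 2.5655 rad/s^2


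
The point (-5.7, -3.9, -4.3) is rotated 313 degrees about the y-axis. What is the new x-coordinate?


Rotation about y-axis: x' = x*cos(theta) + z*sin(theta)
= -5.7 * 0.682 + -4.3 * -0.7314
= -0.7426


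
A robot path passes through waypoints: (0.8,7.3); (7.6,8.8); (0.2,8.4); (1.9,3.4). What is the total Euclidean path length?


Segment lengths:
  seg1 = sqrt((6.8)^2 + (1.5)^2) = 6.9635
  seg2 = sqrt((-7.4)^2 + (-0.4)^2) = 7.4108
  seg3 = sqrt((1.7)^2 + (-5.0)^2) = 5.2811
Total = 19.6554


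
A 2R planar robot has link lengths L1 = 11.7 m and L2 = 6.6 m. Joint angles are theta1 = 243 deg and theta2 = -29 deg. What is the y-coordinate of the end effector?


Convert angles to radians: theta1 = 4.2412, theta2 = -0.5061
y = L1*sin(theta1) + L2*sin(theta1+theta2)
y = -10.4248 + -3.6907
y = -14.1154


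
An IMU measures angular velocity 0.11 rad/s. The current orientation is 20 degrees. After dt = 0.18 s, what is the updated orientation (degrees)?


delta_theta = w * dt = 0.11 * 0.18 = 0.0198 rad
= 1.1345 deg
theta_new = 20 + 1.1345 = 21.1345 deg


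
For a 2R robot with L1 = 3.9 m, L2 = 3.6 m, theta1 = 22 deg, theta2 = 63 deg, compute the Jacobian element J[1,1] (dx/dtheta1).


J[1,1] = -L1*sin(t1) - L2*sin(t1+t2)
= -3.9*sin(22) - 3.6*sin(85)
= -5.0473


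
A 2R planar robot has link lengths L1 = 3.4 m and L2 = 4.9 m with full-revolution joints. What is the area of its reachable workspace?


r_max = L1 + L2 = 8.3 m
r_min = |L1 - L2| = 1.5 m
Area = pi*(r_max^2 - r_min^2)
= pi*(68.89 - 2.25)
= pi * 66.64
= 209.3557 m^2


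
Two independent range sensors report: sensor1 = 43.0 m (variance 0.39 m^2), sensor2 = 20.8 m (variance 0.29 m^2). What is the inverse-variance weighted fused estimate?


w1 = (1/var1) / (1/var1 + 1/var2)
   = 2.5641 / (2.5641 + 3.4483) = 0.4265
w2 = 1 - w1 = 0.5735
fused = w1*s1 + w2*s2 = 18.3382 + 11.9294
= 30.2676 m


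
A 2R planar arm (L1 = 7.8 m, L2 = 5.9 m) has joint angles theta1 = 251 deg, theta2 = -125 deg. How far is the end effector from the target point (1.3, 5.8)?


End effector via forward kinematics:
x = L1*cos(t1) + L2*cos(t1+t2) = -6.0074
y = L1*sin(t1) + L2*sin(t1+t2) = -2.6018
Distance to target:
d = sqrt((1.3 - -6.0074)^2 + (5.8 - -2.6018)^2)
= sqrt(53.3976 + 70.591)
= 11.135 m


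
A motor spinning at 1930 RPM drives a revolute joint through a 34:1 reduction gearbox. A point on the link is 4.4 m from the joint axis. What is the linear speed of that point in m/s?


omega_motor = 1930 * 2*pi/60 = 202.1091 rad/s
omega_joint = omega_motor / 34 = 5.9444 rad/s
v = omega_joint * r = 5.9444 * 4.4
= 26.1553 m/s


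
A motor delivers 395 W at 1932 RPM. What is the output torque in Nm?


omega = 1932 * 2*pi/60 = 202.3186 rad/s
tau = P / omega = 395 / 202.3186
= 1.9524 Nm


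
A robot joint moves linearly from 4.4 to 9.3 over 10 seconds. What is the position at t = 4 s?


s = t/T = 4/10 = 0.4
p(t) = p0 + (pf-p0)*s
= 4.4 + (9.3 - 4.4) * 0.4
= 6.36


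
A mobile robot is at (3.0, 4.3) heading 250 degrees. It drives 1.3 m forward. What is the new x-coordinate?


x_new = x0 + d*cos(theta)
= 3.0 + 1.3*cos(250)
= 3.0 + -0.4446
= 2.5554


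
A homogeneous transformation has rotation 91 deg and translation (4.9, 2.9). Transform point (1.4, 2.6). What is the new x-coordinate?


x' = cos(theta)*px - sin(theta)*py + tx
= -0.0175*1.4 - 0.9998*2.6 + 4.9
= 2.276


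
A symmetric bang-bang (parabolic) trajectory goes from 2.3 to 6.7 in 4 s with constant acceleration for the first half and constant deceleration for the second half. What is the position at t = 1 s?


Symmetric rest-to-rest: each phase covers (pf-p0)/2 in time T/2. 0.5*a*(T/2)^2 = (pf-p0)/2 => a = 4*(pf-p0)/T^2
a = 4*(6.7-2.3)/4^2 = 1.1
t = 1 is in the acceleration phase (t <= T/2).
p = p0 + 0.5*a*t^2 = 2.3 + 0.5*1.1*1^2
= 2.85


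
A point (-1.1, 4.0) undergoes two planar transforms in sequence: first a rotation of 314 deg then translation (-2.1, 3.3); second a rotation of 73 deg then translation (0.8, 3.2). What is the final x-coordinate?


After transform 1:
x1 = cos(314)*-1.1 - sin(314)*4.0 + -2.1 = 0.0132
y1 = sin(314)*-1.1 + cos(314)*4.0 + 3.3 = 6.8699
After transform 2:
x2 = cos(73)*0.0132 - sin(73)*6.8699 + 0.8
= -5.7659


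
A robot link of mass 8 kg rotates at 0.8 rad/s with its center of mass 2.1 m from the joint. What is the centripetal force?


F = m * omega^2 * r
= 8 * 0.8^2 * 2.1
= 8 * 0.64 * 2.1
= 10.752 N


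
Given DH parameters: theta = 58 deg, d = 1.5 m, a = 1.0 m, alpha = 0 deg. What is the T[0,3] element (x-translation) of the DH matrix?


T[0,3] = a * cos(theta)
= 1.0 * cos(58 deg)
= 1.0 * 0.5299
= 0.5299


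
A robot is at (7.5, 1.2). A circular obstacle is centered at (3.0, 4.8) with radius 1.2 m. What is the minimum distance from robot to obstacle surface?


center_dist = sqrt((7.5-3.0)^2 + (1.2-4.8)^2)
= sqrt(20.25 + 12.96)
= 5.7628
min_dist = center_dist - radius = 5.7628 - 1.2 = 4.5628 m


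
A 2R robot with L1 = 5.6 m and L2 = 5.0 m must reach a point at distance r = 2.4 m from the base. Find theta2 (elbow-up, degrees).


cos(theta2) = (r^2 - L1^2 - L2^2) / (2*L1*L2)
cos(theta2) = (5.76 - 31.36 - 25.0) / 56.0
cos(theta2) = -0.903571
theta2 = 154.6316 degrees


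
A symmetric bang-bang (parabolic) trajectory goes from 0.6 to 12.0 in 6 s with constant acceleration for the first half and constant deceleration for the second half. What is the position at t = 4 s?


Symmetric rest-to-rest: each phase covers (pf-p0)/2 in time T/2. 0.5*a*(T/2)^2 = (pf-p0)/2 => a = 4*(pf-p0)/T^2
a = 4*(12.0-0.6)/6^2 = 1.2667
t = 4 is in the deceleration phase (t > T/2).
p = pf - 0.5*a*(T-t)^2 = 12.0 - 0.5*1.2667*2^2
= 9.4667


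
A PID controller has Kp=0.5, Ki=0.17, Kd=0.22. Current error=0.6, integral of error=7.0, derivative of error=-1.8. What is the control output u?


u = Kp*e + Ki*int(e) + Kd*de/dt
= 0.5*0.6 + 0.17*7.0 + 0.22*(-1.8)
= 0.3 + 1.19 + -0.396
= 1.094


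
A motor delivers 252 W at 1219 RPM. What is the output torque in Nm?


omega = 1219 * 2*pi/60 = 127.6534 rad/s
tau = P / omega = 252 / 127.6534
= 1.9741 Nm


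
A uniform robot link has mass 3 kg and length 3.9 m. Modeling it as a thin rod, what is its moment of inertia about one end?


I = (1/3) * m * L^2
= (1/3) * 3 * 3.9^2
= 0.333333 * 3 * 15.21
= 15.21 kg*m^2


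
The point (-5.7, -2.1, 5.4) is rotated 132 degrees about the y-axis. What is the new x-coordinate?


Rotation about y-axis: x' = x*cos(theta) + z*sin(theta)
= -5.7 * -0.6691 + 5.4 * 0.7431
= 7.827


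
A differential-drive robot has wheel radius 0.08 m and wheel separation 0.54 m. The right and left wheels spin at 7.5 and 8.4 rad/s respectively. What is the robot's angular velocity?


vR = r*wR = 0.08*7.5 = 0.6 m/s
vL = r*wL = 0.08*8.4 = 0.672 m/s
v = (vR+vL)/2 = 0.636 m/s
omega = (vR-vL)/L = -0.1333 rad/s
angular velocity = -0.1333 rad/s


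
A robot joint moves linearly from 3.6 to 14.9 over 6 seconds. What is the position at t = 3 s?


s = t/T = 3/6 = 0.5
p(t) = p0 + (pf-p0)*s
= 3.6 + (14.9 - 3.6) * 0.5
= 9.25


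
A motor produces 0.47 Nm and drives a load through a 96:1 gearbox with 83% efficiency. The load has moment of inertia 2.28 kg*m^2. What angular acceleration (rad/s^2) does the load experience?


tau_out = tau_motor * N * eta
= 0.47 * 96 * 0.83 = 37.4496 Nm
alpha = tau_out / I = 37.4496 / 2.28
= 16.4253 rad/s^2


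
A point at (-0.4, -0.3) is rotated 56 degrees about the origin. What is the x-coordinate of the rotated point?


x' = x*cos(theta) - y*sin(theta)
cos(56 deg) = 0.5592, sin(56 deg) = 0.829
x' = -0.4 * 0.5592 - -0.3 * 0.829
= -0.2237 - -0.2487
= 0.025


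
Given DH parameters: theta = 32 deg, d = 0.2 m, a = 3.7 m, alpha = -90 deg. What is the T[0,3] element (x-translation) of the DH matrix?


T[0,3] = a * cos(theta)
= 3.7 * cos(32 deg)
= 3.7 * 0.848
= 3.1378


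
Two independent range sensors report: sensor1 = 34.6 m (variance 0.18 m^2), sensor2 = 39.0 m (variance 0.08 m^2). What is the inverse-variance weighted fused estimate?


w1 = (1/var1) / (1/var1 + 1/var2)
   = 5.5556 / (5.5556 + 12.5) = 0.3077
w2 = 1 - w1 = 0.6923
fused = w1*s1 + w2*s2 = 10.6462 + 27.0
= 37.6462 m


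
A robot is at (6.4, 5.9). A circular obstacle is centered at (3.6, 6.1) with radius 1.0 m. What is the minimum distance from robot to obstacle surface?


center_dist = sqrt((6.4-3.6)^2 + (5.9-6.1)^2)
= sqrt(7.84 + 0.04)
= 2.8071
min_dist = center_dist - radius = 2.8071 - 1.0 = 1.8071 m


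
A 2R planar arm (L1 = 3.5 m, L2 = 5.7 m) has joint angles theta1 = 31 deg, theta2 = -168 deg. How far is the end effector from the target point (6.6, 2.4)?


End effector via forward kinematics:
x = L1*cos(t1) + L2*cos(t1+t2) = -1.1686
y = L1*sin(t1) + L2*sin(t1+t2) = -2.0848
Distance to target:
d = sqrt((6.6 - -1.1686)^2 + (2.4 - -2.0848)^2)
= sqrt(60.3516 + 20.113)
= 8.9702 m


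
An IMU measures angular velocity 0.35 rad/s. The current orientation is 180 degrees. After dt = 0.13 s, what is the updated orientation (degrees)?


delta_theta = w * dt = 0.35 * 0.13 = 0.0455 rad
= 2.607 deg
theta_new = 180 + 2.607 = 182.607 deg


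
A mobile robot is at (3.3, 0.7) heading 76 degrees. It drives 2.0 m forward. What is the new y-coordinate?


y_new = y0 + d*sin(theta)
= 0.7 + 2.0*sin(76)
= 0.7 + 1.9406
= 2.6406


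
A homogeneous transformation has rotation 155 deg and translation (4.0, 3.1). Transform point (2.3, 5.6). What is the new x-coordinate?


x' = cos(theta)*px - sin(theta)*py + tx
= -0.9063*2.3 - 0.4226*5.6 + 4.0
= -0.4512


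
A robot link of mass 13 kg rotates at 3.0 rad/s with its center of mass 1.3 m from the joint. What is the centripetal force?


F = m * omega^2 * r
= 13 * 3.0^2 * 1.3
= 13 * 9.0 * 1.3
= 152.1 N


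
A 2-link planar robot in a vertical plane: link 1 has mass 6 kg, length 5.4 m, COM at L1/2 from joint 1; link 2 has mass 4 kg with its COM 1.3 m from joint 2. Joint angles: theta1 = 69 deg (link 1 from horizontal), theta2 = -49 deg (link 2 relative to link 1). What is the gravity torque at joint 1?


Horizontal distance from joint 1 to link-1 COM:
  x_c1 = (L1/2)*cos(t1) = 2.7 * 0.3584 = 0.9676 m
Horizontal distance from joint 1 to link-2 COM:
  x_c2 = L1*cos(t1) + Lc2*cos(t1+t2)
       = 5.4*0.3584 + 1.3*0.9397 = 3.1568 m
tau1 = m1*g*x_c1 + m2*g*x_c2
     = 6*9.81*0.9676 + 4*9.81*3.1568
     = 56.9526 + 123.8723
     = 180.8249 Nm


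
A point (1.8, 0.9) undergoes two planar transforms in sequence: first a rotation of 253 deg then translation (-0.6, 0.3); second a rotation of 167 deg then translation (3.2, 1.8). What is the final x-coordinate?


After transform 1:
x1 = cos(253)*1.8 - sin(253)*0.9 + -0.6 = -0.2656
y1 = sin(253)*1.8 + cos(253)*0.9 + 0.3 = -1.6845
After transform 2:
x2 = cos(167)*-0.2656 - sin(167)*-1.6845 + 3.2
= 3.8377


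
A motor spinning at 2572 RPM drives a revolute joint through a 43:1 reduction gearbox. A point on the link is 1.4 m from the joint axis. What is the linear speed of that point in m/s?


omega_motor = 2572 * 2*pi/60 = 269.3392 rad/s
omega_joint = omega_motor / 43 = 6.2637 rad/s
v = omega_joint * r = 6.2637 * 1.4
= 8.7692 m/s


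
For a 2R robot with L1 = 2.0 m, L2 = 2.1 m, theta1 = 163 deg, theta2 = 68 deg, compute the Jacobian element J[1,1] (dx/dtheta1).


J[1,1] = -L1*sin(t1) - L2*sin(t1+t2)
= -2.0*sin(163) - 2.1*sin(231)
= 1.0473


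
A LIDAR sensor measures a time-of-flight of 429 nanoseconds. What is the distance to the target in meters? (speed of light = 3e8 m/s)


tof = 429 ns = 4.29e-07 s
dist = c * tof / 2
= 3e8 * 4.29e-07 / 2
= 64.35 m


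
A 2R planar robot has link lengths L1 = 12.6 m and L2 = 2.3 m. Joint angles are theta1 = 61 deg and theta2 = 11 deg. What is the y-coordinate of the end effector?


Convert angles to radians: theta1 = 1.0647, theta2 = 0.192
y = L1*sin(theta1) + L2*sin(theta1+theta2)
y = 11.0202 + 2.1874
y = 13.2076


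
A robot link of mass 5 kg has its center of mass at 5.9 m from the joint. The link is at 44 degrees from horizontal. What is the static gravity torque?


tau = m*g*L*cos(angle)
= 5 * 9.81 * 5.9 * cos(44 deg)
= 5 * 9.81 * 5.9 * 0.7193
= 208.1733 Nm


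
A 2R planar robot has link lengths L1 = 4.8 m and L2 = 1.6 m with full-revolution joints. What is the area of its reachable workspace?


r_max = L1 + L2 = 6.4 m
r_min = |L1 - L2| = 3.2 m
Area = pi*(r_max^2 - r_min^2)
= pi*(40.96 - 10.24)
= pi * 30.72
= 96.5097 m^2


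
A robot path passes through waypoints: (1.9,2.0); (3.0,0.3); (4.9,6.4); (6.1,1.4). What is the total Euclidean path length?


Segment lengths:
  seg1 = sqrt((1.1)^2 + (-1.7)^2) = 2.0248
  seg2 = sqrt((1.9)^2 + (6.1)^2) = 6.3891
  seg3 = sqrt((1.2)^2 + (-5.0)^2) = 5.142
Total = 13.5559


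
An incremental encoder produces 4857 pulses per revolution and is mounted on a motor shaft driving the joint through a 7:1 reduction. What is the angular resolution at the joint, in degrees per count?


counts per rev = 4857
effective counts at joint = 4857 * 7 = 33999
resolution = 360 / 33999
= 0.0106 deg/count


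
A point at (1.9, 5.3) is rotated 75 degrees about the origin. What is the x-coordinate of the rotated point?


x' = x*cos(theta) - y*sin(theta)
cos(75 deg) = 0.2588, sin(75 deg) = 0.9659
x' = 1.9 * 0.2588 - 5.3 * 0.9659
= 0.4918 - 5.1194
= -4.6277


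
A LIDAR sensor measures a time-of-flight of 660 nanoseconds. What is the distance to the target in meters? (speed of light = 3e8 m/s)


tof = 660 ns = 6.6e-07 s
dist = c * tof / 2
= 3e8 * 6.6e-07 / 2
= 99.0 m


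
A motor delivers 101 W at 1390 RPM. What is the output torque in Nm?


omega = 1390 * 2*pi/60 = 145.5605 rad/s
tau = P / omega = 101 / 145.5605
= 0.6939 Nm


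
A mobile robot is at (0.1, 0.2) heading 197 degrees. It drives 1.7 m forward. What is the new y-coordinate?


y_new = y0 + d*sin(theta)
= 0.2 + 1.7*sin(197)
= 0.2 + -0.497
= -0.297


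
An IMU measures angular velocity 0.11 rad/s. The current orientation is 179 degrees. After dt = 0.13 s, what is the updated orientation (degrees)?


delta_theta = w * dt = 0.11 * 0.13 = 0.0143 rad
= 0.8193 deg
theta_new = 179 + 0.8193 = 179.8193 deg


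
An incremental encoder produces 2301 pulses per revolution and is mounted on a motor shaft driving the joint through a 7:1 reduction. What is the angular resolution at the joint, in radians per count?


counts per rev = 2301
effective counts at joint = 2301 * 7 = 16107
resolution = 2*pi / 16107
= 3.9009e-04 rad/count


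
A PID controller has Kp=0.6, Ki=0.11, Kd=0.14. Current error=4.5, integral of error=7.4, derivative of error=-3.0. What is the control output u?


u = Kp*e + Ki*int(e) + Kd*de/dt
= 0.6*4.5 + 0.11*7.4 + 0.14*(-3.0)
= 2.7 + 0.814 + -0.42
= 3.094


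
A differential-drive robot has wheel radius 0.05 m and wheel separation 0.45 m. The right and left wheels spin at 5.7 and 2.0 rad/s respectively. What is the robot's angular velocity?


vR = r*wR = 0.05*5.7 = 0.285 m/s
vL = r*wL = 0.05*2.0 = 0.1 m/s
v = (vR+vL)/2 = 0.1925 m/s
omega = (vR-vL)/L = 0.4111 rad/s
angular velocity = 0.4111 rad/s


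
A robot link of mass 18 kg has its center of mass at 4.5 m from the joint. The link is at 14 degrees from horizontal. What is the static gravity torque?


tau = m*g*L*cos(angle)
= 18 * 9.81 * 4.5 * cos(14 deg)
= 18 * 9.81 * 4.5 * 0.9703
= 771.0067 Nm


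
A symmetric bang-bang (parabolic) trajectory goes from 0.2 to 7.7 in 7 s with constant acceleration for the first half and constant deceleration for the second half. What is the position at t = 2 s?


Symmetric rest-to-rest: each phase covers (pf-p0)/2 in time T/2. 0.5*a*(T/2)^2 = (pf-p0)/2 => a = 4*(pf-p0)/T^2
a = 4*(7.7-0.2)/7^2 = 0.6122
t = 2 is in the acceleration phase (t <= T/2).
p = p0 + 0.5*a*t^2 = 0.2 + 0.5*0.6122*2^2
= 1.4245


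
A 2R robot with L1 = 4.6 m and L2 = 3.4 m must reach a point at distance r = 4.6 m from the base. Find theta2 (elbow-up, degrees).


cos(theta2) = (r^2 - L1^2 - L2^2) / (2*L1*L2)
cos(theta2) = (21.16 - 21.16 - 11.56) / 31.28
cos(theta2) = -0.369565
theta2 = 111.6888 degrees


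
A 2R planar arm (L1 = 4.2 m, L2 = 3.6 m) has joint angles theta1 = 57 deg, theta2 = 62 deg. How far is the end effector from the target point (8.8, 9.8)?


End effector via forward kinematics:
x = L1*cos(t1) + L2*cos(t1+t2) = 0.5422
y = L1*sin(t1) + L2*sin(t1+t2) = 6.671
Distance to target:
d = sqrt((8.8 - 0.5422)^2 + (9.8 - 6.671)^2)
= sqrt(68.1918 + 9.7903)
= 8.8307 m


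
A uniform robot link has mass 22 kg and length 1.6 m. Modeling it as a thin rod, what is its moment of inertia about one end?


I = (1/3) * m * L^2
= (1/3) * 22 * 1.6^2
= 0.333333 * 22 * 2.56
= 18.7733 kg*m^2


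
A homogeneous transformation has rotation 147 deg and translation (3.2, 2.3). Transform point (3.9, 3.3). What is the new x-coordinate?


x' = cos(theta)*px - sin(theta)*py + tx
= -0.8387*3.9 - 0.5446*3.3 + 3.2
= -1.8681


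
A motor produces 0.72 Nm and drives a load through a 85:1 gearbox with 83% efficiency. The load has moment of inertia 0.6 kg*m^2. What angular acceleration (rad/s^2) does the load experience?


tau_out = tau_motor * N * eta
= 0.72 * 85 * 0.83 = 50.796 Nm
alpha = tau_out / I = 50.796 / 0.6
= 84.66 rad/s^2


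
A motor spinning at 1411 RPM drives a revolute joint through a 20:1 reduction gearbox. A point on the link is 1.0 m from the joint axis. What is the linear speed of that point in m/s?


omega_motor = 1411 * 2*pi/60 = 147.7596 rad/s
omega_joint = omega_motor / 20 = 7.388 rad/s
v = omega_joint * r = 7.388 * 1.0
= 7.388 m/s


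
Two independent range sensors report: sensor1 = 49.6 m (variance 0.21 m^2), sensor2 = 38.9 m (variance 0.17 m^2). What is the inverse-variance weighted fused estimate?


w1 = (1/var1) / (1/var1 + 1/var2)
   = 4.7619 / (4.7619 + 5.8824) = 0.4474
w2 = 1 - w1 = 0.5526
fused = w1*s1 + w2*s2 = 22.1895 + 21.4974
= 43.6868 m


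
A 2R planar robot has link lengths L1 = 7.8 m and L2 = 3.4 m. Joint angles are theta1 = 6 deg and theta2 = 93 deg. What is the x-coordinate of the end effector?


Convert angles to radians: theta1 = 0.1047, theta2 = 1.6232
x = L1*cos(theta1) + L2*cos(theta1+theta2)
x = 7.7573 + -0.5319
x = 7.2254


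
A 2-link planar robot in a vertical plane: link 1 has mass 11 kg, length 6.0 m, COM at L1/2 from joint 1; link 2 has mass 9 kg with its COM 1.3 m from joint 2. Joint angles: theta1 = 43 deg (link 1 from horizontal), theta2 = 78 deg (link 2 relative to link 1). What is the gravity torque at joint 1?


Horizontal distance from joint 1 to link-1 COM:
  x_c1 = (L1/2)*cos(t1) = 3.0 * 0.7314 = 2.1941 m
Horizontal distance from joint 1 to link-2 COM:
  x_c2 = L1*cos(t1) + Lc2*cos(t1+t2)
       = 6.0*0.7314 + 1.3*-0.515 = 3.7186 m
tau1 = m1*g*x_c1 + m2*g*x_c2
     = 11*9.81*2.1941 + 9*9.81*3.7186
     = 236.7611 + 328.3128
     = 565.0739 Nm


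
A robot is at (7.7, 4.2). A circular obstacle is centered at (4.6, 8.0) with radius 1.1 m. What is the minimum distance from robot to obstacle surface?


center_dist = sqrt((7.7-4.6)^2 + (4.2-8.0)^2)
= sqrt(9.61 + 14.44)
= 4.9041
min_dist = center_dist - radius = 4.9041 - 1.1 = 3.8041 m


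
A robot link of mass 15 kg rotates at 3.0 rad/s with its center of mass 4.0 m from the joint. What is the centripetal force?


F = m * omega^2 * r
= 15 * 3.0^2 * 4.0
= 15 * 9.0 * 4.0
= 540.0 N


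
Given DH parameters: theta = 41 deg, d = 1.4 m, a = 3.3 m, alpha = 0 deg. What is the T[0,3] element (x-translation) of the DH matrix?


T[0,3] = a * cos(theta)
= 3.3 * cos(41 deg)
= 3.3 * 0.7547
= 2.4905


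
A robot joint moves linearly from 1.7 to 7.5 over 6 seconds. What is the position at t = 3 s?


s = t/T = 3/6 = 0.5
p(t) = p0 + (pf-p0)*s
= 1.7 + (7.5 - 1.7) * 0.5
= 4.6


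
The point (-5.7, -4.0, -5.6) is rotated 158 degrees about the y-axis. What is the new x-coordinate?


Rotation about y-axis: x' = x*cos(theta) + z*sin(theta)
= -5.7 * -0.9272 + -5.6 * 0.3746
= 3.1872


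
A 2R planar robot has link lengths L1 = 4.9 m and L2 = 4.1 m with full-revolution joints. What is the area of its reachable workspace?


r_max = L1 + L2 = 9.0 m
r_min = |L1 - L2| = 0.8 m
Area = pi*(r_max^2 - r_min^2)
= pi*(81.0 - 0.64)
= pi * 80.36
= 252.4584 m^2


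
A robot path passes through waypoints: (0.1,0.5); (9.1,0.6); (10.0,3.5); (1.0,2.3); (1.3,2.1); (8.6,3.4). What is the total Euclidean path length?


Segment lengths:
  seg1 = sqrt((9.0)^2 + (0.1)^2) = 9.0006
  seg2 = sqrt((0.9)^2 + (2.9)^2) = 3.0364
  seg3 = sqrt((-9.0)^2 + (-1.2)^2) = 9.0796
  seg4 = sqrt((0.3)^2 + (-0.2)^2) = 0.3606
  seg5 = sqrt((7.3)^2 + (1.3)^2) = 7.4148
Total = 28.8921


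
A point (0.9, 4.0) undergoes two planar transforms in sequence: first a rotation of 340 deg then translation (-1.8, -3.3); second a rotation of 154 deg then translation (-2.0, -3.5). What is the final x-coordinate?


After transform 1:
x1 = cos(340)*0.9 - sin(340)*4.0 + -1.8 = 0.4138
y1 = sin(340)*0.9 + cos(340)*4.0 + -3.3 = 0.151
After transform 2:
x2 = cos(154)*0.4138 - sin(154)*0.151 + -2.0
= -2.4381


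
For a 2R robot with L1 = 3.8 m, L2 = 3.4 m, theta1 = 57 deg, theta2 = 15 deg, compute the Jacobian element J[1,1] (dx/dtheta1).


J[1,1] = -L1*sin(t1) - L2*sin(t1+t2)
= -3.8*sin(57) - 3.4*sin(72)
= -6.4205


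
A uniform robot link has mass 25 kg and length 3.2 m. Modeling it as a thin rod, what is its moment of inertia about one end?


I = (1/3) * m * L^2
= (1/3) * 25 * 3.2^2
= 0.333333 * 25 * 10.24
= 85.3333 kg*m^2


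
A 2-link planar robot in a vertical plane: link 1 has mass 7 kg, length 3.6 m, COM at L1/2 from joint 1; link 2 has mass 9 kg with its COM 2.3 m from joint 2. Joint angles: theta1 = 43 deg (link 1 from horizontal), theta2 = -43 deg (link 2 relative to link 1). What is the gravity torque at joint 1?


Horizontal distance from joint 1 to link-1 COM:
  x_c1 = (L1/2)*cos(t1) = 1.8 * 0.7314 = 1.3164 m
Horizontal distance from joint 1 to link-2 COM:
  x_c2 = L1*cos(t1) + Lc2*cos(t1+t2)
       = 3.6*0.7314 + 2.3*1.0 = 4.9329 m
tau1 = m1*g*x_c1 + m2*g*x_c2
     = 7*9.81*1.3164 + 9*9.81*4.9329
     = 90.3997 + 435.5234
     = 525.9231 Nm


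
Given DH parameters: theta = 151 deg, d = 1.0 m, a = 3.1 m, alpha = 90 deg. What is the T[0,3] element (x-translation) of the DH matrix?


T[0,3] = a * cos(theta)
= 3.1 * cos(151 deg)
= 3.1 * -0.8746
= -2.7113


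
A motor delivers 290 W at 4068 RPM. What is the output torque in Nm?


omega = 4068 * 2*pi/60 = 426.0 rad/s
tau = P / omega = 290 / 426.0
= 0.6808 Nm


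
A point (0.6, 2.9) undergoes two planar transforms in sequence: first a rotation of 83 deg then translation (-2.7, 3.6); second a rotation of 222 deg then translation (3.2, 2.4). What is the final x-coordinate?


After transform 1:
x1 = cos(83)*0.6 - sin(83)*2.9 + -2.7 = -5.5053
y1 = sin(83)*0.6 + cos(83)*2.9 + 3.6 = 4.5489
After transform 2:
x2 = cos(222)*-5.5053 - sin(222)*4.5489 + 3.2
= 10.335


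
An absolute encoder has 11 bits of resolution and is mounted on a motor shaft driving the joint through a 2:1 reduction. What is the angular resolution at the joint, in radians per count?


counts = 2^11 = 2048
effective counts at joint = 2048 * 2 = 4096
resolution = 2*pi / 4096
= 0.0015 rad/count


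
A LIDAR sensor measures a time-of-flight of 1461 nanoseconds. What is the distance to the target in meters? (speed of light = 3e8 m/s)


tof = 1461 ns = 1.461e-06 s
dist = c * tof / 2
= 3e8 * 1.461e-06 / 2
= 219.15 m


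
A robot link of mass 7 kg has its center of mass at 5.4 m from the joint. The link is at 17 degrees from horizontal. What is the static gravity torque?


tau = m*g*L*cos(angle)
= 7 * 9.81 * 5.4 * cos(17 deg)
= 7 * 9.81 * 5.4 * 0.9563
= 354.615 Nm


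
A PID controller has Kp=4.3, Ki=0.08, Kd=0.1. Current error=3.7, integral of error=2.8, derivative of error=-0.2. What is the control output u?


u = Kp*e + Ki*int(e) + Kd*de/dt
= 4.3*3.7 + 0.08*2.8 + 0.1*(-0.2)
= 15.91 + 0.224 + -0.02
= 16.114


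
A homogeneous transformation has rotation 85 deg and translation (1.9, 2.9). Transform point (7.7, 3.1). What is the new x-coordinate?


x' = cos(theta)*px - sin(theta)*py + tx
= 0.0872*7.7 - 0.9962*3.1 + 1.9
= -0.5171


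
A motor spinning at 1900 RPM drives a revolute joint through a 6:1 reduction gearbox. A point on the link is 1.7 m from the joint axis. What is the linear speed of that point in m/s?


omega_motor = 1900 * 2*pi/60 = 198.9675 rad/s
omega_joint = omega_motor / 6 = 33.1613 rad/s
v = omega_joint * r = 33.1613 * 1.7
= 56.3741 m/s


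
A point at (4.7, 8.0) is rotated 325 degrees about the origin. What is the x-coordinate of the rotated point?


x' = x*cos(theta) - y*sin(theta)
cos(325 deg) = 0.8192, sin(325 deg) = -0.5736
x' = 4.7 * 0.8192 - 8.0 * -0.5736
= 3.85 - -4.5886
= 8.4386


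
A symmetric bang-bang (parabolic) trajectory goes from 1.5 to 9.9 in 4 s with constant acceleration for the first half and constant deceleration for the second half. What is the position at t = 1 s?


Symmetric rest-to-rest: each phase covers (pf-p0)/2 in time T/2. 0.5*a*(T/2)^2 = (pf-p0)/2 => a = 4*(pf-p0)/T^2
a = 4*(9.9-1.5)/4^2 = 2.1
t = 1 is in the acceleration phase (t <= T/2).
p = p0 + 0.5*a*t^2 = 1.5 + 0.5*2.1*1^2
= 2.55


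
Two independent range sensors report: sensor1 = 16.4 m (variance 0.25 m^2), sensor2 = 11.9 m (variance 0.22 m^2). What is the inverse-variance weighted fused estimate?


w1 = (1/var1) / (1/var1 + 1/var2)
   = 4.0 / (4.0 + 4.5455) = 0.4681
w2 = 1 - w1 = 0.5319
fused = w1*s1 + w2*s2 = 7.6766 + 6.3298
= 14.0064 m


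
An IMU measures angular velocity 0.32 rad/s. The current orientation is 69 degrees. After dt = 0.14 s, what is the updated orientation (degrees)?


delta_theta = w * dt = 0.32 * 0.14 = 0.0448 rad
= 2.5669 deg
theta_new = 69 + 2.5669 = 71.5669 deg


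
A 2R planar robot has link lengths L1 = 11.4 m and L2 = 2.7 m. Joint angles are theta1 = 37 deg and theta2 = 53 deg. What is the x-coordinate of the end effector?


Convert angles to radians: theta1 = 0.6458, theta2 = 0.925
x = L1*cos(theta1) + L2*cos(theta1+theta2)
x = 9.1044 + 0.0
x = 9.1044


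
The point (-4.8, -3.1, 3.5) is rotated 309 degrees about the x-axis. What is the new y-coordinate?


Rotation about x-axis: y' = y*cos(theta) - z*sin(theta)
= -3.1 * 0.6293 - 3.5 * -0.7771
= 0.7691


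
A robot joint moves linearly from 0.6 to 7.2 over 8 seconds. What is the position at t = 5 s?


s = t/T = 5/8 = 0.625
p(t) = p0 + (pf-p0)*s
= 0.6 + (7.2 - 0.6) * 0.625
= 4.725


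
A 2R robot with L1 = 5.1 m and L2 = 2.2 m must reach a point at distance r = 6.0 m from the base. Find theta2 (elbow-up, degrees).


cos(theta2) = (r^2 - L1^2 - L2^2) / (2*L1*L2)
cos(theta2) = (36.0 - 26.01 - 4.84) / 22.44
cos(theta2) = 0.229501
theta2 = 76.7323 degrees


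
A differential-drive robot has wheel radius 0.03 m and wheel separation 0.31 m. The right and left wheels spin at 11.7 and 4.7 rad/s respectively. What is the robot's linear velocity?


vR = r*wR = 0.03*11.7 = 0.351 m/s
vL = r*wL = 0.03*4.7 = 0.141 m/s
v = (vR+vL)/2 = 0.246 m/s
omega = (vR-vL)/L = 0.6774 rad/s
linear velocity = 0.246 m/s


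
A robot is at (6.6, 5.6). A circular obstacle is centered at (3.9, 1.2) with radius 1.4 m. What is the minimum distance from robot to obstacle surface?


center_dist = sqrt((6.6-3.9)^2 + (5.6-1.2)^2)
= sqrt(7.29 + 19.36)
= 5.1624
min_dist = center_dist - radius = 5.1624 - 1.4 = 3.7624 m


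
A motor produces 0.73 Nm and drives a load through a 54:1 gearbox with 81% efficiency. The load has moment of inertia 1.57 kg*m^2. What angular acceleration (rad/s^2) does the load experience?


tau_out = tau_motor * N * eta
= 0.73 * 54 * 0.81 = 31.9302 Nm
alpha = tau_out / I = 31.9302 / 1.57
= 20.3377 rad/s^2


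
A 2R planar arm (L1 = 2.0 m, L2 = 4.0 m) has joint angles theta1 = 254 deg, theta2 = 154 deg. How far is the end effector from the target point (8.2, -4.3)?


End effector via forward kinematics:
x = L1*cos(t1) + L2*cos(t1+t2) = 2.1252
y = L1*sin(t1) + L2*sin(t1+t2) = 1.0501
Distance to target:
d = sqrt((8.2 - 2.1252)^2 + (-4.3 - 1.0501)^2)
= sqrt(36.9026 + 28.6231)
= 8.0948 m
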